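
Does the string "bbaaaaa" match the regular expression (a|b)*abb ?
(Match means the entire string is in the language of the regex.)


|string| = 7; first = 'b'; last = 'a'

No, "bbaaaaa" does not match (a|b)*abb


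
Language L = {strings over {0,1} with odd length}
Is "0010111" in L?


length = 7; 7 mod 2 = 1

Yes, "0010111" is in L


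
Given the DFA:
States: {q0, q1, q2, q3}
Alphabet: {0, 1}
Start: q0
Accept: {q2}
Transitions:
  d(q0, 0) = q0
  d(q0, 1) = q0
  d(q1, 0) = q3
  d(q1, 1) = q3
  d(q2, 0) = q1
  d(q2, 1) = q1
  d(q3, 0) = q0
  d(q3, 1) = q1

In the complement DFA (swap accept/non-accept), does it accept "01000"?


Trace: q0 -> q0 -> q0 -> q0 -> q0 -> q0
Final: q0
Original accept: {q2}
Complement: q0 is not in original accept

Yes, complement accepts (original rejects)


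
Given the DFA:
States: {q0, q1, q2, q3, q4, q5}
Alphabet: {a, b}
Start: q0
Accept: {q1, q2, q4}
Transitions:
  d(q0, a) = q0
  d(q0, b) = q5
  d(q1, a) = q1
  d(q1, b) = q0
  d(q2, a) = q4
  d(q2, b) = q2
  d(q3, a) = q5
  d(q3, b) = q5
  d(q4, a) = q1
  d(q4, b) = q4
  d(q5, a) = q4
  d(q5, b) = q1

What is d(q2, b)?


Looking up transition d(q2, b)

q2


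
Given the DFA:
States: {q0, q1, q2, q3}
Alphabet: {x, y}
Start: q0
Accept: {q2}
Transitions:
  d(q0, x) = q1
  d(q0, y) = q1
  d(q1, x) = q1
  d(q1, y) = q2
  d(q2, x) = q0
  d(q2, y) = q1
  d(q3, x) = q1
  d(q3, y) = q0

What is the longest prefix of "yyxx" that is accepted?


Run the DFA, marking each prefix where the state is accepting:
  "" -> q0 [reject]
  "y" -> q1 [reject]
  "yy" -> q2 [accept]
  "yyx" -> q0 [reject]
  "yyxx" -> q1 [reject]

"yy"


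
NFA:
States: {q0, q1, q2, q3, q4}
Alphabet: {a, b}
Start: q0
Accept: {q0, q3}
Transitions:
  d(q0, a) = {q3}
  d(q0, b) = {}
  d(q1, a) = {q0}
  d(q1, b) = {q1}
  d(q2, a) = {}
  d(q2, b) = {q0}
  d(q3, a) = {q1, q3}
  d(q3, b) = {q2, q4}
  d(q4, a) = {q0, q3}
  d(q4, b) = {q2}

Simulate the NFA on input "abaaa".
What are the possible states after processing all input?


Start: {q0}
  --a--> {q3}
  --b--> {q2, q4}
  --a--> {q0, q3}
  --a--> {q1, q3}
  --a--> {q0, q1, q3}

{q0, q1, q3}


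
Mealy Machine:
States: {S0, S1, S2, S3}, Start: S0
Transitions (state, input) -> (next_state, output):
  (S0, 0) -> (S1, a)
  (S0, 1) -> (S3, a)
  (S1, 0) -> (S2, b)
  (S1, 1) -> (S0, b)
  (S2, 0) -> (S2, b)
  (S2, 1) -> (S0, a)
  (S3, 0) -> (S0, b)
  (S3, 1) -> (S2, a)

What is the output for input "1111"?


Step-by-step:
  (S0, 1) -> (S3, a)
  (S3, 1) -> (S2, a)
  (S2, 1) -> (S0, a)
  (S0, 1) -> (S3, a)

"aaaa"


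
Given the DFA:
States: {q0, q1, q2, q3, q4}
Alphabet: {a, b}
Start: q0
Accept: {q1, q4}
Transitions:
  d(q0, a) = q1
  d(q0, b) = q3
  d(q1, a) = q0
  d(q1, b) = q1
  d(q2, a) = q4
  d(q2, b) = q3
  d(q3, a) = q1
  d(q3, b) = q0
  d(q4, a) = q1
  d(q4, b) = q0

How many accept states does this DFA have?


Accept states listed: {q1, q4}
Counting: q1(1) q4(2)

2


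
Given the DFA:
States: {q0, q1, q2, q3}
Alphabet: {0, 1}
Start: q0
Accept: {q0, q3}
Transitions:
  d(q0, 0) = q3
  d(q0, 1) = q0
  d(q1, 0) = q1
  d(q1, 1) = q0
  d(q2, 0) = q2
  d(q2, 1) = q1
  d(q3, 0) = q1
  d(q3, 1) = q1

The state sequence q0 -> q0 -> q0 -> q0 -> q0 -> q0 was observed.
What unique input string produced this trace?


Trace back each transition to find the symbol:
  q0 --[1]--> q0
  q0 --[1]--> q0
  q0 --[1]--> q0
  q0 --[1]--> q0
  q0 --[1]--> q0

"11111"


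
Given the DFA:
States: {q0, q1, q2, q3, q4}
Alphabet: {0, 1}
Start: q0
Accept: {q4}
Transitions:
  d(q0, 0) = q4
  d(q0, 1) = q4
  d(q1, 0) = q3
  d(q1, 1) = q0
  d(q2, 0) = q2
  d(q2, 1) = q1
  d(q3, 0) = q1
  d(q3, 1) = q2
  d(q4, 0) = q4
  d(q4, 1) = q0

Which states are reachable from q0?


BFS from q0:
  layer 0: {q0}
  layer 1: {q4}

{q0, q4}


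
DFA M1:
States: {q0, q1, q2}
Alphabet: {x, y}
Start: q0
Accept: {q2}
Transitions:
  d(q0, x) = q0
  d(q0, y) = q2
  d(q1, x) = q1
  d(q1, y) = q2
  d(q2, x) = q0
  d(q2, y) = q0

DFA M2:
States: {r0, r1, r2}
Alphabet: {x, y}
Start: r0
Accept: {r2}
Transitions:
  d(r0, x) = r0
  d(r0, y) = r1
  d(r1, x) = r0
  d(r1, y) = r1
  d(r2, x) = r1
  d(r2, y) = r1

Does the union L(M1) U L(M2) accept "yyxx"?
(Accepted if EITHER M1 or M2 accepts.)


M1: final=q0 accepted=False
M2: final=r0 accepted=False

No, union rejects (neither accepts)


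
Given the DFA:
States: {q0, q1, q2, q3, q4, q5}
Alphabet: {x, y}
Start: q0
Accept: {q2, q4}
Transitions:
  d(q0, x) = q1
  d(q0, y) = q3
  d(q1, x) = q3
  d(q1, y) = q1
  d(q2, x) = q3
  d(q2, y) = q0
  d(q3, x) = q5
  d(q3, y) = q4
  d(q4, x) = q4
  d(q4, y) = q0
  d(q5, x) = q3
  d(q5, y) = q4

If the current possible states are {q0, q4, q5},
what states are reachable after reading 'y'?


Apply transition on 'y' from each current state:
  d(q0, y) = q3
  d(q4, y) = q0
  d(q5, y) = q4

{q0, q3, q4}


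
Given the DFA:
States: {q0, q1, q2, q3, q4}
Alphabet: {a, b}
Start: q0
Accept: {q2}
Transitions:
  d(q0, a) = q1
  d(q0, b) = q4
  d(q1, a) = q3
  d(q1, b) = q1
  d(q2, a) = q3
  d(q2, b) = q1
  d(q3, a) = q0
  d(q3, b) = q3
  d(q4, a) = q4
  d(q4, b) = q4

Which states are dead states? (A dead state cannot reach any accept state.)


Forward reachability from each state:
  q0 -> reaches {q0, q1, q3, q4}, no accept state (dead)
  q1 -> reaches {q0, q1, q3, q4}, no accept state (dead)
  q2 -> reaches accept state q2 (live)
  q3 -> reaches {q0, q1, q3, q4}, no accept state (dead)
  q4 -> reaches {q4}, no accept state (dead)

{q0, q1, q3, q4}


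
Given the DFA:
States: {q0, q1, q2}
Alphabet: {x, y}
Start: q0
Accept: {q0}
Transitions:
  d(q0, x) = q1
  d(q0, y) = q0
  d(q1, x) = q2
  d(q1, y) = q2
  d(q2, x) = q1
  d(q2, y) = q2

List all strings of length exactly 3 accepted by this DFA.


All strings of length 3: 8 total
Accepted: 1

"yyy"


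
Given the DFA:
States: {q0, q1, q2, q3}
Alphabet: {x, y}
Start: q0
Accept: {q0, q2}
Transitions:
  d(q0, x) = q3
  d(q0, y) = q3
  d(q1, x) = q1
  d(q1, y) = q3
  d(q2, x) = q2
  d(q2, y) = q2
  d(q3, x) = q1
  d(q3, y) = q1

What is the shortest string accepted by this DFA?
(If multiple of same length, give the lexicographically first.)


BFS by string length (lex-first path to each state shown):
  len 0: q0<-""
Found accept state at length 0.

"" (empty string)


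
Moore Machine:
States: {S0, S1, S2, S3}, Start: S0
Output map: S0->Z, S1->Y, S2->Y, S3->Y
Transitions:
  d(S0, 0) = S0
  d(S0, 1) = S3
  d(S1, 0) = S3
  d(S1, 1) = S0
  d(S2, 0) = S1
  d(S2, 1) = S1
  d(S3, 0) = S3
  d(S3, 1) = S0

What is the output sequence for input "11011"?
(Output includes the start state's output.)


Start: S0 (output Z)
  --1--> S3 (output Y)
  --1--> S0 (output Z)
  --0--> S0 (output Z)
  --1--> S3 (output Y)
  --1--> S0 (output Z)

"ZYZZYZ"


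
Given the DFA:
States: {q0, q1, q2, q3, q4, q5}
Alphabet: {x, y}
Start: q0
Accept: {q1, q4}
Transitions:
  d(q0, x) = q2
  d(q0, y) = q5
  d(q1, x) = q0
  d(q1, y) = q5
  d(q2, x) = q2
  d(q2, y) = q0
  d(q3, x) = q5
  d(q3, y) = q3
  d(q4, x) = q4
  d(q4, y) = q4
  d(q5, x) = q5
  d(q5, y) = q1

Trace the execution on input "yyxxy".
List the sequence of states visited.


Input: yyxxy
d(q0, y) = q5
d(q5, y) = q1
d(q1, x) = q0
d(q0, x) = q2
d(q2, y) = q0


q0 -> q5 -> q1 -> q0 -> q2 -> q0


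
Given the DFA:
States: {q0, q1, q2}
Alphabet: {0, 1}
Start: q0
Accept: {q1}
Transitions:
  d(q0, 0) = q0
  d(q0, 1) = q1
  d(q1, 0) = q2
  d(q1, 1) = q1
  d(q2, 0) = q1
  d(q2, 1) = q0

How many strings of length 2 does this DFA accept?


Enumerating all length-2 strings:
  "00" -> q0 [reject]
  "01" -> q1 [accept]
  "10" -> q2 [reject]
  "11" -> q1 [accept]

2 out of 4


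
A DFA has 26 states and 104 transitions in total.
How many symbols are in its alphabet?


Each state has exactly one transition per symbol.
|alphabet| = transitions / states = 104 / 26 = 4

4


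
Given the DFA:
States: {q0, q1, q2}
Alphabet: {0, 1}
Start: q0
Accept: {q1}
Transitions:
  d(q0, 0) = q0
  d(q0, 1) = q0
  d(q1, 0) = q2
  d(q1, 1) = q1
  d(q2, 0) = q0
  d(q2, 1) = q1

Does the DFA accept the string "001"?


Trace: q0 -> q0 -> q0 -> q0
Final state: q0
Accept states: {q1}

No, rejected (final state q0 is not an accept state)


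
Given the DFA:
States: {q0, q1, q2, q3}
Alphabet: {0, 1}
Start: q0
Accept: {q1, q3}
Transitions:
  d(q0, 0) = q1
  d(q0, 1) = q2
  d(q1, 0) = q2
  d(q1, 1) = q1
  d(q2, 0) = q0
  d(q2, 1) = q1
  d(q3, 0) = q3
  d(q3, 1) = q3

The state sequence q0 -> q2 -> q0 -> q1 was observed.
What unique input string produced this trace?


Trace back each transition to find the symbol:
  q0 --[1]--> q2
  q2 --[0]--> q0
  q0 --[0]--> q1

"100"


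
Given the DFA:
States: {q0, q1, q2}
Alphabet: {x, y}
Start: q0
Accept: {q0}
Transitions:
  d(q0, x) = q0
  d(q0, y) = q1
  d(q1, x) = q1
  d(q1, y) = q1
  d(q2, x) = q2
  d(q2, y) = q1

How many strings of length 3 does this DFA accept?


Enumerating all length-3 strings:
  "xxx" -> q0 [accept]
  "xxy" -> q1 [reject]
  "xyx" -> q1 [reject]
  "xyy" -> q1 [reject]
  "yxx" -> q1 [reject]
  "yxy" -> q1 [reject]
  "yyx" -> q1 [reject]
  "yyy" -> q1 [reject]

1 out of 8


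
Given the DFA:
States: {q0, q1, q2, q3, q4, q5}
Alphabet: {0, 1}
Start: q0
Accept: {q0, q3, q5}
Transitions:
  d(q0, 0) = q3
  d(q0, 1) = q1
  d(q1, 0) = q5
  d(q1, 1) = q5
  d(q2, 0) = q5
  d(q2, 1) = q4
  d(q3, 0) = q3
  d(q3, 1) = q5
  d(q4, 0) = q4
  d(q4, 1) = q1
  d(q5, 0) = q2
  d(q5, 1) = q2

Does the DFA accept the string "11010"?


Trace: q0 -> q1 -> q5 -> q2 -> q4 -> q4
Final state: q4
Accept states: {q0, q3, q5}

No, rejected (final state q4 is not an accept state)


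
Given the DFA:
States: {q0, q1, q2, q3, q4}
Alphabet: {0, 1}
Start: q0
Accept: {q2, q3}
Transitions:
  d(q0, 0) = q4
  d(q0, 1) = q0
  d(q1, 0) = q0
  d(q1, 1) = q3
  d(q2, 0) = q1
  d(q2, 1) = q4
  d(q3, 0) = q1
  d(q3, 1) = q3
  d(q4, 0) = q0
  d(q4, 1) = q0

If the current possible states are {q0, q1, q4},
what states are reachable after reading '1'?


Apply transition on '1' from each current state:
  d(q0, 1) = q0
  d(q1, 1) = q3
  d(q4, 1) = q0

{q0, q3}


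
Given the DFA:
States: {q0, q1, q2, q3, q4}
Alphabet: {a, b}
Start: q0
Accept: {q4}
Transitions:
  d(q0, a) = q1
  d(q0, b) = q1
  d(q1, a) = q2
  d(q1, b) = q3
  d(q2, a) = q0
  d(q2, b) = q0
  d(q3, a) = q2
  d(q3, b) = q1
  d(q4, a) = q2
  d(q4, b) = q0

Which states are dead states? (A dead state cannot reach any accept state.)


Forward reachability from each state:
  q0 -> reaches {q0, q1, q2, q3}, no accept state (dead)
  q1 -> reaches {q0, q1, q2, q3}, no accept state (dead)
  q2 -> reaches {q0, q1, q2, q3}, no accept state (dead)
  q3 -> reaches {q0, q1, q2, q3}, no accept state (dead)
  q4 -> reaches accept state q4 (live)

{q0, q1, q2, q3}


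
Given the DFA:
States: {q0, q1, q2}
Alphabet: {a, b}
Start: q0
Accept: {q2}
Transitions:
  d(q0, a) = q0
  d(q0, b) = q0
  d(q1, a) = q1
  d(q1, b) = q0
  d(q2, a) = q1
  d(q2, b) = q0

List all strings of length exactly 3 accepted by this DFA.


All strings of length 3: 8 total
Accepted: 0

None


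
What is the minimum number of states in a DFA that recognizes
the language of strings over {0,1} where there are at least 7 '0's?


States: count = 0, 1, ..., 6, and a final '>= 7' state.
Total: 7 + 1 = 8. Accept = '>= 7' state.

8


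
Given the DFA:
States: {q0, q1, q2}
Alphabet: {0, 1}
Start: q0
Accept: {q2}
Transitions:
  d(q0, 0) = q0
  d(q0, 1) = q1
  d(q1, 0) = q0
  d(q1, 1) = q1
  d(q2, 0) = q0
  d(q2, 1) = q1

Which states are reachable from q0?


BFS from q0:
  layer 0: {q0}
  layer 1: {q1}

{q0, q1}


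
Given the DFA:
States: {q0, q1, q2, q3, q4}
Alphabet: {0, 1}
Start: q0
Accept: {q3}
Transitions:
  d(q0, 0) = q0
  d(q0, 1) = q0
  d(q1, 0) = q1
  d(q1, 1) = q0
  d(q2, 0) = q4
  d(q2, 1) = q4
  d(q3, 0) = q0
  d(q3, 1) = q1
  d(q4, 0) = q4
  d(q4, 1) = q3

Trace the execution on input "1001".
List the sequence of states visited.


Input: 1001
d(q0, 1) = q0
d(q0, 0) = q0
d(q0, 0) = q0
d(q0, 1) = q0


q0 -> q0 -> q0 -> q0 -> q0


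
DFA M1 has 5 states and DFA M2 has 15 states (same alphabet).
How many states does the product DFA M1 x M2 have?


Product construction pairs every M1 state with every M2 state.
5 * 15 = 75

75


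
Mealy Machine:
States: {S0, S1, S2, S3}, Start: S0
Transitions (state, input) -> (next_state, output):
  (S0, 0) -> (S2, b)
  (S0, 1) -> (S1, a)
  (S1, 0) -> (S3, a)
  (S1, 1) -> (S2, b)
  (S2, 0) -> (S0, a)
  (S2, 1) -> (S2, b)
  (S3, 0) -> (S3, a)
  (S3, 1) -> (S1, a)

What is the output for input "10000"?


Step-by-step:
  (S0, 1) -> (S1, a)
  (S1, 0) -> (S3, a)
  (S3, 0) -> (S3, a)
  (S3, 0) -> (S3, a)
  (S3, 0) -> (S3, a)

"aaaaa"


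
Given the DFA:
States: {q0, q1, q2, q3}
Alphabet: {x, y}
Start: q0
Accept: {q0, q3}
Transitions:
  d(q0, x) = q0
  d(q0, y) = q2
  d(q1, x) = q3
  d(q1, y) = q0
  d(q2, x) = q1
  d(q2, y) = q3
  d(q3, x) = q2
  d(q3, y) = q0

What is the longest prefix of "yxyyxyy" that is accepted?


Run the DFA, marking each prefix where the state is accepting:
  "" -> q0 [accept]
  "y" -> q2 [reject]
  "yx" -> q1 [reject]
  "yxy" -> q0 [accept]
  "yxyy" -> q2 [reject]
  "yxyyx" -> q1 [reject]
  "yxyyxy" -> q0 [accept]
  "yxyyxyy" -> q2 [reject]

"yxyyxy"


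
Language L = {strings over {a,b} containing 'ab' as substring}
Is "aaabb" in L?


'ab' occurs at index 2

Yes, "aaabb" is in L


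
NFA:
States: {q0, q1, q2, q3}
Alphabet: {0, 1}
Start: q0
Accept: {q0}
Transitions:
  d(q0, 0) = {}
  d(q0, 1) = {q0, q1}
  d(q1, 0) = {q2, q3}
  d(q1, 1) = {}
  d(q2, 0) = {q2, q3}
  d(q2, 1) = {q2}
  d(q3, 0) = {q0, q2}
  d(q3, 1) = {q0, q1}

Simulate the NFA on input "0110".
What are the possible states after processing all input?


Start: {q0}
  --0--> {}
  --1--> {}
  --1--> {}
  --0--> {}

{} (empty set, no valid transitions)


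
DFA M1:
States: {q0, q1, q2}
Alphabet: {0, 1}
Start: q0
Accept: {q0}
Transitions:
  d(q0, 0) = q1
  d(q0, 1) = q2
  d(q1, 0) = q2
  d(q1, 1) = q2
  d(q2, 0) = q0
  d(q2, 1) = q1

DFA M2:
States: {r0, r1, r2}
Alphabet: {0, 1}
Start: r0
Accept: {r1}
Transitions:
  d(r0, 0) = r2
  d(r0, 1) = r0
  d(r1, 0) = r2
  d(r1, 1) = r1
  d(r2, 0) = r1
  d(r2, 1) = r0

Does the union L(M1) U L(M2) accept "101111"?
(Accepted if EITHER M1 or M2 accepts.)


M1: final=q1 accepted=False
M2: final=r0 accepted=False

No, union rejects (neither accepts)


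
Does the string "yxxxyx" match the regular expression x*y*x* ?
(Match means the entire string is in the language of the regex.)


|string| = 6; first = 'y'; last = 'x'

No, "yxxxyx" does not match x*y*x*


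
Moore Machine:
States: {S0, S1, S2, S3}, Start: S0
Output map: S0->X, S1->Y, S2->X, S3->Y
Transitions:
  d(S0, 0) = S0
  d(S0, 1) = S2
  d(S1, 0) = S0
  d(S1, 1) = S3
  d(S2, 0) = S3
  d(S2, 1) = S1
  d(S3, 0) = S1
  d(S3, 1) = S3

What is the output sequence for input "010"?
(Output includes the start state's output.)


Start: S0 (output X)
  --0--> S0 (output X)
  --1--> S2 (output X)
  --0--> S3 (output Y)

"XXXY"


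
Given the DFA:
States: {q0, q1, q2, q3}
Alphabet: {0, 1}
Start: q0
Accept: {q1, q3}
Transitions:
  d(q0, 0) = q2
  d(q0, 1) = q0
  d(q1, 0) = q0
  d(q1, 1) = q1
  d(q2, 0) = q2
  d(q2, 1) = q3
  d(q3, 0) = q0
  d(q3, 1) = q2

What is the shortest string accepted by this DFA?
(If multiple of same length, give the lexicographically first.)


BFS by string length (lex-first path to each state shown):
  len 0: q0<-""
  len 1: q0<-"1", q2<-"0"
  len 2: q0<-"11", q2<-"00", q3<-"01"
Found accept state at length 2.

"01"


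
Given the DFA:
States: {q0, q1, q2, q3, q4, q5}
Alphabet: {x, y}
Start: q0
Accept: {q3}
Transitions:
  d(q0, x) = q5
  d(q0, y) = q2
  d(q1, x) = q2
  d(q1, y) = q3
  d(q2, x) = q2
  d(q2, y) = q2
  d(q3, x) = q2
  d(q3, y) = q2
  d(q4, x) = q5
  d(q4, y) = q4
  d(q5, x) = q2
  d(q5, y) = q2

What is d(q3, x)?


Looking up transition d(q3, x)

q2


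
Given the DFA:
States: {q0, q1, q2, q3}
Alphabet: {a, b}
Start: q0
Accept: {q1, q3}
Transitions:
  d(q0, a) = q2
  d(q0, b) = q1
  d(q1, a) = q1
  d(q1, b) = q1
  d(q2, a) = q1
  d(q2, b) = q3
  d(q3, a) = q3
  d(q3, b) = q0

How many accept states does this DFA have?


Accept states listed: {q1, q3}
Counting: q1(1) q3(2)

2


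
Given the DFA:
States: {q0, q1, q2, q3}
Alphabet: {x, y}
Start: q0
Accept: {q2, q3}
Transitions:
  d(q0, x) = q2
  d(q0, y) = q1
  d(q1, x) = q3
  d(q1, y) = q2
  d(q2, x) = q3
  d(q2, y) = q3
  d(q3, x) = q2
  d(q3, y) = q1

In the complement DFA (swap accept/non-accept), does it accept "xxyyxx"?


Trace: q0 -> q2 -> q3 -> q1 -> q2 -> q3 -> q2
Final: q2
Original accept: {q2, q3}
Complement: q2 is in original accept

No, complement rejects (original accepts)


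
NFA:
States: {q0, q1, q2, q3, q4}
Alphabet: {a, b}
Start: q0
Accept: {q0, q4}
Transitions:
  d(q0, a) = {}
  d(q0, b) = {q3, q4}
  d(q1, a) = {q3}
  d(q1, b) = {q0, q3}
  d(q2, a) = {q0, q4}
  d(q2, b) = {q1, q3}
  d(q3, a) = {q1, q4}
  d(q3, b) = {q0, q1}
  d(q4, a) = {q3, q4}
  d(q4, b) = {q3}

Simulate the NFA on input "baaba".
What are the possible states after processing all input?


Start: {q0}
  --b--> {q3, q4}
  --a--> {q1, q3, q4}
  --a--> {q1, q3, q4}
  --b--> {q0, q1, q3}
  --a--> {q1, q3, q4}

{q1, q3, q4}


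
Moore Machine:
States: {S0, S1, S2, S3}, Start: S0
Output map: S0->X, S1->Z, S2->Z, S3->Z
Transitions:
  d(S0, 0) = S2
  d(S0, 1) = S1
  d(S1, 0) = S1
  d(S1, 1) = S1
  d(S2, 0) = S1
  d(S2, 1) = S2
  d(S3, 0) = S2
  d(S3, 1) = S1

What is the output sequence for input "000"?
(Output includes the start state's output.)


Start: S0 (output X)
  --0--> S2 (output Z)
  --0--> S1 (output Z)
  --0--> S1 (output Z)

"XZZZ"


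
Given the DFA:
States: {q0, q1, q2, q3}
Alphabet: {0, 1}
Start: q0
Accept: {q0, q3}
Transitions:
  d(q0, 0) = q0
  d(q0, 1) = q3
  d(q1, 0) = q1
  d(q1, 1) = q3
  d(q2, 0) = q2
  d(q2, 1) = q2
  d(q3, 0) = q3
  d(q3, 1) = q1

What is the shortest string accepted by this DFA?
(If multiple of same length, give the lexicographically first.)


BFS by string length (lex-first path to each state shown):
  len 0: q0<-""
Found accept state at length 0.

"" (empty string)


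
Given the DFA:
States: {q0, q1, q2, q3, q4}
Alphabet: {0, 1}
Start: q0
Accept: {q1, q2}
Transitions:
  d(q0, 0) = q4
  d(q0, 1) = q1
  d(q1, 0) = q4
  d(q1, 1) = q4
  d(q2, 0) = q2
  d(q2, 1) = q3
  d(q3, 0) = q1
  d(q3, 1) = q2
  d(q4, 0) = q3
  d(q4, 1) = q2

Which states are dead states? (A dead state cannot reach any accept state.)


Forward reachability from each state:
  q0 -> reaches accept state q1 (live)
  q1 -> reaches accept state q1 (live)
  q2 -> reaches accept state q1 (live)
  q3 -> reaches accept state q1 (live)
  q4 -> reaches accept state q1 (live)

None (all states can reach an accept state)


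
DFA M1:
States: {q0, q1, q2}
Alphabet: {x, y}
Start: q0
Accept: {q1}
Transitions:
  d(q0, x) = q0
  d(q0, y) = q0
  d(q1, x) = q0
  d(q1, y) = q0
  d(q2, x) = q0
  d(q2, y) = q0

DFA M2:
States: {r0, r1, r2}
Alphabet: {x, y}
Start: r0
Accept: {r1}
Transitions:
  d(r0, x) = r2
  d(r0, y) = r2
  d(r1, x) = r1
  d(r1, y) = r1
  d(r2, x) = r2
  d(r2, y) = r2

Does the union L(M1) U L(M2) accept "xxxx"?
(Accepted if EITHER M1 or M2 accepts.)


M1: final=q0 accepted=False
M2: final=r2 accepted=False

No, union rejects (neither accepts)


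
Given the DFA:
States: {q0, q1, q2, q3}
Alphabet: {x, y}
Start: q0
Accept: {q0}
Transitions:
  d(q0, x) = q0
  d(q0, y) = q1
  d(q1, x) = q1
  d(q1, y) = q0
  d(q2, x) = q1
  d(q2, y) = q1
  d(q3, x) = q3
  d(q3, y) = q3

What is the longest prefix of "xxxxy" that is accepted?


Run the DFA, marking each prefix where the state is accepting:
  "" -> q0 [accept]
  "x" -> q0 [accept]
  "xx" -> q0 [accept]
  "xxx" -> q0 [accept]
  "xxxx" -> q0 [accept]
  "xxxxy" -> q1 [reject]

"xxxx"


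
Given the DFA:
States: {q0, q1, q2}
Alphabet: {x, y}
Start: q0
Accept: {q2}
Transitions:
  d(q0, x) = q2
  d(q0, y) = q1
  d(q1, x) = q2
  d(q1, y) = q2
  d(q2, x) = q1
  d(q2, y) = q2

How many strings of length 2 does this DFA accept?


Enumerating all length-2 strings:
  "xx" -> q1 [reject]
  "xy" -> q2 [accept]
  "yx" -> q2 [accept]
  "yy" -> q2 [accept]

3 out of 4


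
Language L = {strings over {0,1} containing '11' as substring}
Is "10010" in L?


'11' does not occur

No, "10010" is not in L


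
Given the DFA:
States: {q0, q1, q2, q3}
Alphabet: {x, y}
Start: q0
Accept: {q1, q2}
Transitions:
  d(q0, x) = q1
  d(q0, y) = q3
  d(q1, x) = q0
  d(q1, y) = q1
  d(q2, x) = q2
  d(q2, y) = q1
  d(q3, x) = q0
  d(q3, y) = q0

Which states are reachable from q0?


BFS from q0:
  layer 0: {q0}
  layer 1: {q1, q3}

{q0, q1, q3}


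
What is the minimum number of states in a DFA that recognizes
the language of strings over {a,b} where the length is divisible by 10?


States track (length) mod 10.
Need 10 states: one per remainder 0..9; accept = remainder 0.

10


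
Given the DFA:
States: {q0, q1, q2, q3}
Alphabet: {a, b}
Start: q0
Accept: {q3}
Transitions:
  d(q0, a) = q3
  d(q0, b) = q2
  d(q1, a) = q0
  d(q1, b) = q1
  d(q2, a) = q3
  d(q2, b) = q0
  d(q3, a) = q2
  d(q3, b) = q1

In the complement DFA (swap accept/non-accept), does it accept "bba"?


Trace: q0 -> q2 -> q0 -> q3
Final: q3
Original accept: {q3}
Complement: q3 is in original accept

No, complement rejects (original accepts)


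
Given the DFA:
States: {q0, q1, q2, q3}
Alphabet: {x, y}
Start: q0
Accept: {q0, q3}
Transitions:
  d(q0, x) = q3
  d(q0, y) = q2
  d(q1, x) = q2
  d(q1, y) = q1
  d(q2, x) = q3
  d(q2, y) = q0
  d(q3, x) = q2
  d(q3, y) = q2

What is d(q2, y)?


Looking up transition d(q2, y)

q0


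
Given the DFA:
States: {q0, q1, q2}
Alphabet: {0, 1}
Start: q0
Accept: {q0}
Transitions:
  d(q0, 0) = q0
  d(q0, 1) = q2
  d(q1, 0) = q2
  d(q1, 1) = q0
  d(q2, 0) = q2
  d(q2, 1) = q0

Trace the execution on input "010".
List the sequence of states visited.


Input: 010
d(q0, 0) = q0
d(q0, 1) = q2
d(q2, 0) = q2


q0 -> q0 -> q2 -> q2


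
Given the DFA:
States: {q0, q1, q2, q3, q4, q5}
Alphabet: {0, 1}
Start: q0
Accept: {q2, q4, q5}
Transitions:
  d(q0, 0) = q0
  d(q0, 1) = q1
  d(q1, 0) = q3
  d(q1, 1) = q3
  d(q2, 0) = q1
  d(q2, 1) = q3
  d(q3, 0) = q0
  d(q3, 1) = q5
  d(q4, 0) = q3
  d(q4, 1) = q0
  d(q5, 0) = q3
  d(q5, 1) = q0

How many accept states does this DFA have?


Accept states listed: {q2, q4, q5}
Counting: q2(1) q4(2) q5(3)

3


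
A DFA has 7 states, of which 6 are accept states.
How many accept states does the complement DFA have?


Complement swaps accept and non-accept states.
7 - 6 = 1

1


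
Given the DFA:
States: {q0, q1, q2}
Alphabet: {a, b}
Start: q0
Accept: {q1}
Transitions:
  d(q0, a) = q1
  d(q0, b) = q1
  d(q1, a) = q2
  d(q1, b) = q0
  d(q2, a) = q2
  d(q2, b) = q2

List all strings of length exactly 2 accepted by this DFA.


All strings of length 2: 4 total
Accepted: 0

None


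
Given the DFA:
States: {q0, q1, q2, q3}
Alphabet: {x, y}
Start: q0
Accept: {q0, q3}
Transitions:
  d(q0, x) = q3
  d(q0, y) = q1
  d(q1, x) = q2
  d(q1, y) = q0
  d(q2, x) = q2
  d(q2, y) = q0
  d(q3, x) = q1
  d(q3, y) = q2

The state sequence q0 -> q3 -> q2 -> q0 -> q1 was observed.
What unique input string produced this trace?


Trace back each transition to find the symbol:
  q0 --[x]--> q3
  q3 --[y]--> q2
  q2 --[y]--> q0
  q0 --[y]--> q1

"xyyy"


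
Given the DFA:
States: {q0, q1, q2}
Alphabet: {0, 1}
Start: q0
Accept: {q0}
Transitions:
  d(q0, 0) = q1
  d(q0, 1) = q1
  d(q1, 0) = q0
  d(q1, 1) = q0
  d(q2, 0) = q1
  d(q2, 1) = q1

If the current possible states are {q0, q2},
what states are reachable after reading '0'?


Apply transition on '0' from each current state:
  d(q0, 0) = q1
  d(q2, 0) = q1

{q1}


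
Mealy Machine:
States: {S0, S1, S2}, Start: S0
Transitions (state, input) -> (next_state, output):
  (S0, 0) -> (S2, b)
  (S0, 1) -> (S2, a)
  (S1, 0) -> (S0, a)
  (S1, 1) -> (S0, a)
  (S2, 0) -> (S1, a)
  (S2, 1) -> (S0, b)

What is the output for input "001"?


Step-by-step:
  (S0, 0) -> (S2, b)
  (S2, 0) -> (S1, a)
  (S1, 1) -> (S0, a)

"baa"


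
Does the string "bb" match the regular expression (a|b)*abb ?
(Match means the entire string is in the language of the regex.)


|string| = 2; first = 'b'; last = 'b'

No, "bb" does not match (a|b)*abb


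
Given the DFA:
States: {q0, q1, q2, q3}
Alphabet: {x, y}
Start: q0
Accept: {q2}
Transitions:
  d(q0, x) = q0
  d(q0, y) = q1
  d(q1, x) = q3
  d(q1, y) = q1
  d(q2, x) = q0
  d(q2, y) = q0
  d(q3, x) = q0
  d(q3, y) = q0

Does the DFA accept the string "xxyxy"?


Trace: q0 -> q0 -> q0 -> q1 -> q3 -> q0
Final state: q0
Accept states: {q2}

No, rejected (final state q0 is not an accept state)


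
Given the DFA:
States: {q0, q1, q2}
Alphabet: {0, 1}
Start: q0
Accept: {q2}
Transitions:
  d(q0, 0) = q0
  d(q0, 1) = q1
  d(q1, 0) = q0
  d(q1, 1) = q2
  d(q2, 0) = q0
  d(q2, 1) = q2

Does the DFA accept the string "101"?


Trace: q0 -> q1 -> q0 -> q1
Final state: q1
Accept states: {q2}

No, rejected (final state q1 is not an accept state)


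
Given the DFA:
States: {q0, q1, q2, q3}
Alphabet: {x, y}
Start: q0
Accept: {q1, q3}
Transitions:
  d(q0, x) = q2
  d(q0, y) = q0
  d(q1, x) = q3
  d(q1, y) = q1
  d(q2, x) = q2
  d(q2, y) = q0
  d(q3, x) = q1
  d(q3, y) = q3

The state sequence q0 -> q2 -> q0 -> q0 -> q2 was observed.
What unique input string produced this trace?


Trace back each transition to find the symbol:
  q0 --[x]--> q2
  q2 --[y]--> q0
  q0 --[y]--> q0
  q0 --[x]--> q2

"xyyx"


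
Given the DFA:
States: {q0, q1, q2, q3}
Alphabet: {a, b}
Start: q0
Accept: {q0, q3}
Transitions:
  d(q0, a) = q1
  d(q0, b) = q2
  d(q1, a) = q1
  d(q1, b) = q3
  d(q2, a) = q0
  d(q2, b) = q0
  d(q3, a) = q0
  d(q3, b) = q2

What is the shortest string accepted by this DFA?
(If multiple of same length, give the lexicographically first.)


BFS by string length (lex-first path to each state shown):
  len 0: q0<-""
Found accept state at length 0.

"" (empty string)


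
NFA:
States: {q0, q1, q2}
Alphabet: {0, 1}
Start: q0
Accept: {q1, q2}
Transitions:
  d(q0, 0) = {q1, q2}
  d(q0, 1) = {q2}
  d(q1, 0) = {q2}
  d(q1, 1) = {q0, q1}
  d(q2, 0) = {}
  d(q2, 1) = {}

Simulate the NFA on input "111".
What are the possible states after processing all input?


Start: {q0}
  --1--> {q2}
  --1--> {}
  --1--> {}

{} (empty set, no valid transitions)


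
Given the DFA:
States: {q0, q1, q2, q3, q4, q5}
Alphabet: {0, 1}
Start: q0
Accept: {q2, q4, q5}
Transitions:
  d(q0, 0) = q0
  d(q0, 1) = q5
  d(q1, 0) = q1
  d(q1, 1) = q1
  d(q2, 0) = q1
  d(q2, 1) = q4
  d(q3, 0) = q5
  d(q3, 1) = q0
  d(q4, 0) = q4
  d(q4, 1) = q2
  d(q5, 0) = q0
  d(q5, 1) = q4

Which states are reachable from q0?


BFS from q0:
  layer 0: {q0}
  layer 1: {q5}
  layer 2: {q4}
  layer 3: {q2}
  layer 4: {q1}

{q0, q1, q2, q4, q5}


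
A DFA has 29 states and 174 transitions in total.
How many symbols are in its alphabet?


Each state has exactly one transition per symbol.
|alphabet| = transitions / states = 174 / 29 = 6

6


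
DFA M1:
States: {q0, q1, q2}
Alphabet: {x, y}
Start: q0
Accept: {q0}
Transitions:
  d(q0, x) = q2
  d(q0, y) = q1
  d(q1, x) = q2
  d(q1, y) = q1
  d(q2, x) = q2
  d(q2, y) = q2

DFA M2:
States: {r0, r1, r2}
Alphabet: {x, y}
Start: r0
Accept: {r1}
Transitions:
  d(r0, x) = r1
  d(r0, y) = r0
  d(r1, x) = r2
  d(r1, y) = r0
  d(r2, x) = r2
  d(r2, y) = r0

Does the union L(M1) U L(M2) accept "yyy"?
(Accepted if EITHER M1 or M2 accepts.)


M1: final=q1 accepted=False
M2: final=r0 accepted=False

No, union rejects (neither accepts)


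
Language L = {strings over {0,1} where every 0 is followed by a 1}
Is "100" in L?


'00' present: True; ends with '0': True

No, "100" is not in L


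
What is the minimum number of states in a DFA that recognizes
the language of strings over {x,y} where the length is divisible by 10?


States track (length) mod 10.
Need 10 states: one per remainder 0..9; accept = remainder 0.

10


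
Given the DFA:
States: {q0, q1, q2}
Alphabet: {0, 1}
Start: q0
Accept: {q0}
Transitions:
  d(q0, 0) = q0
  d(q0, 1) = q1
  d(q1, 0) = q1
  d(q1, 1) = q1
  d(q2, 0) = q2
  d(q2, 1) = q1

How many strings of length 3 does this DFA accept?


Enumerating all length-3 strings:
  "000" -> q0 [accept]
  "001" -> q1 [reject]
  "010" -> q1 [reject]
  "011" -> q1 [reject]
  "100" -> q1 [reject]
  "101" -> q1 [reject]
  "110" -> q1 [reject]
  "111" -> q1 [reject]

1 out of 8


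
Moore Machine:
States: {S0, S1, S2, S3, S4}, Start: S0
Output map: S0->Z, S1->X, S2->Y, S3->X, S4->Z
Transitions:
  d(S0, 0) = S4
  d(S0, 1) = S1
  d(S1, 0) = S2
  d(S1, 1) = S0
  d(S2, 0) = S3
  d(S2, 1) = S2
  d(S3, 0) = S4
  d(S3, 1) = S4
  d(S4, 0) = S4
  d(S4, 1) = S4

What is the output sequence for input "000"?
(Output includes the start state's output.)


Start: S0 (output Z)
  --0--> S4 (output Z)
  --0--> S4 (output Z)
  --0--> S4 (output Z)

"ZZZZ"


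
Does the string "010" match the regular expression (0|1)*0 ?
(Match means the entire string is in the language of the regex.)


|string| = 3; first = '0'; last = '0'

Yes, "010" matches (0|1)*0


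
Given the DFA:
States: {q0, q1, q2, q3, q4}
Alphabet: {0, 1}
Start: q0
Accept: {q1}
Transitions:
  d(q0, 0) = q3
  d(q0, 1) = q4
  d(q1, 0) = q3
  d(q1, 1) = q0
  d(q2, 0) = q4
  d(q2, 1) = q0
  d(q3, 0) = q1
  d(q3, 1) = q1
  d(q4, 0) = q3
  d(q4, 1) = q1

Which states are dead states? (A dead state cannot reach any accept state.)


Forward reachability from each state:
  q0 -> reaches accept state q1 (live)
  q1 -> reaches accept state q1 (live)
  q2 -> reaches accept state q1 (live)
  q3 -> reaches accept state q1 (live)
  q4 -> reaches accept state q1 (live)

None (all states can reach an accept state)


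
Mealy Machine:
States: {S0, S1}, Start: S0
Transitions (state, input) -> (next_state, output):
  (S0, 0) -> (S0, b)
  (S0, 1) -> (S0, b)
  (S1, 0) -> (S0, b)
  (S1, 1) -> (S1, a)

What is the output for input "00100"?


Step-by-step:
  (S0, 0) -> (S0, b)
  (S0, 0) -> (S0, b)
  (S0, 1) -> (S0, b)
  (S0, 0) -> (S0, b)
  (S0, 0) -> (S0, b)

"bbbbb"


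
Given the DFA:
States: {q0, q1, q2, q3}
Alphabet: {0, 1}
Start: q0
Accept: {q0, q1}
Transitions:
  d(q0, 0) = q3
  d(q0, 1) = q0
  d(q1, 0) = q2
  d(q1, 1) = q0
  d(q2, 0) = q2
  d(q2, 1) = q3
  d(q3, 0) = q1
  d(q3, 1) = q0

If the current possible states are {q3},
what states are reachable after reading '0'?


Apply transition on '0' from each current state:
  d(q3, 0) = q1

{q1}


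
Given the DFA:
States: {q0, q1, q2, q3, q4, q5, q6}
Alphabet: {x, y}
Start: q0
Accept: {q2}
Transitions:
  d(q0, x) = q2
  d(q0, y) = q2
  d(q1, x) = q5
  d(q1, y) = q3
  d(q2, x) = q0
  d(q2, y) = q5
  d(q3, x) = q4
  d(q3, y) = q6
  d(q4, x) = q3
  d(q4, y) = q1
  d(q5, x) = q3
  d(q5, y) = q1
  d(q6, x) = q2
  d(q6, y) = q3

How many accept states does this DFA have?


Accept states listed: {q2}
Counting: q2(1)

1


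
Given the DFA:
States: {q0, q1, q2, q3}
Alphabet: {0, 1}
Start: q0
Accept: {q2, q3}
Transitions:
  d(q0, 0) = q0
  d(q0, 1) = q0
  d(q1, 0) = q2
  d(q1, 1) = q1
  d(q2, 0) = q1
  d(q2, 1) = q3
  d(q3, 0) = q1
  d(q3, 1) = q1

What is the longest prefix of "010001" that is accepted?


Run the DFA, marking each prefix where the state is accepting:
  "" -> q0 [reject]
  "0" -> q0 [reject]
  "01" -> q0 [reject]
  "010" -> q0 [reject]
  "0100" -> q0 [reject]
  "01000" -> q0 [reject]
  "010001" -> q0 [reject]

No prefix is accepted


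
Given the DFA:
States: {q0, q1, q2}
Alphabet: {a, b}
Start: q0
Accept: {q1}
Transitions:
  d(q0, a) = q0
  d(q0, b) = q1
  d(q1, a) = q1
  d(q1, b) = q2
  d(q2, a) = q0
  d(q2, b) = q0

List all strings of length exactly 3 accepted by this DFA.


All strings of length 3: 8 total
Accepted: 3

"aab", "aba", "baa"


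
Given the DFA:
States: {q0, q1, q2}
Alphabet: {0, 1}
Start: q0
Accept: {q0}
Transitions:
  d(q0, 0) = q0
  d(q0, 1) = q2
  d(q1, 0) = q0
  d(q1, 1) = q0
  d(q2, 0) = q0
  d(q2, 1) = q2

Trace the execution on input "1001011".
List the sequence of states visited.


Input: 1001011
d(q0, 1) = q2
d(q2, 0) = q0
d(q0, 0) = q0
d(q0, 1) = q2
d(q2, 0) = q0
d(q0, 1) = q2
d(q2, 1) = q2


q0 -> q2 -> q0 -> q0 -> q2 -> q0 -> q2 -> q2


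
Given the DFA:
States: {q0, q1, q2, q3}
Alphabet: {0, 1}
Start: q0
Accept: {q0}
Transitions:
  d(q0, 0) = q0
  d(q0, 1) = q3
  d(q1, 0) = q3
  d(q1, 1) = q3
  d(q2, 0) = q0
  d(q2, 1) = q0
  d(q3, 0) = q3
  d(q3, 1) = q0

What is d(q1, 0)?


Looking up transition d(q1, 0)

q3


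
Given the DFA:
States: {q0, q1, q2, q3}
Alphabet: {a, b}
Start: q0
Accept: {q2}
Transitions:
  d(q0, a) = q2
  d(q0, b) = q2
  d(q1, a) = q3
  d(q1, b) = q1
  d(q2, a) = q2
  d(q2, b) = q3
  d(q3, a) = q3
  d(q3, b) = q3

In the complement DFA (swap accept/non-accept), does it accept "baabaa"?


Trace: q0 -> q2 -> q2 -> q2 -> q3 -> q3 -> q3
Final: q3
Original accept: {q2}
Complement: q3 is not in original accept

Yes, complement accepts (original rejects)


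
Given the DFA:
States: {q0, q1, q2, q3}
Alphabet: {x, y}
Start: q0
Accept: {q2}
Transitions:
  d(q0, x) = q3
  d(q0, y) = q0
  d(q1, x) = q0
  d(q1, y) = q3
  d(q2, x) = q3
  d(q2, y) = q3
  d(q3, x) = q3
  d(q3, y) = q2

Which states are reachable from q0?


BFS from q0:
  layer 0: {q0}
  layer 1: {q3}
  layer 2: {q2}

{q0, q2, q3}


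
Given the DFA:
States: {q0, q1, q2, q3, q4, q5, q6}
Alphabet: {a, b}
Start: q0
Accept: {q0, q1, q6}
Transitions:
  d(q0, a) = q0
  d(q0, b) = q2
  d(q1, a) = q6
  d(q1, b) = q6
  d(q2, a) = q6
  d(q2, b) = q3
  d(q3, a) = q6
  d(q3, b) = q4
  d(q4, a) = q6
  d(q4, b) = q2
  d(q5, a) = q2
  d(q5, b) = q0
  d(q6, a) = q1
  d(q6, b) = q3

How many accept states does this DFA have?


Accept states listed: {q0, q1, q6}
Counting: q0(1) q1(2) q6(3)

3


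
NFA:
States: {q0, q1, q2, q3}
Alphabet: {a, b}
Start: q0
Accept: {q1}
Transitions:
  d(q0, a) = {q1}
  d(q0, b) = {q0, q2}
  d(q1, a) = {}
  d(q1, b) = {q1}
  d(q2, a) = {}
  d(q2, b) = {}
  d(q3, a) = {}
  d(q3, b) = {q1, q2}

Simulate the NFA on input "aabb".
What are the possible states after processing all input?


Start: {q0}
  --a--> {q1}
  --a--> {}
  --b--> {}
  --b--> {}

{} (empty set, no valid transitions)


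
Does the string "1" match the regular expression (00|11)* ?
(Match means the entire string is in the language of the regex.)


|string| = 1; first = '1'; last = '1'

No, "1" does not match (00|11)*


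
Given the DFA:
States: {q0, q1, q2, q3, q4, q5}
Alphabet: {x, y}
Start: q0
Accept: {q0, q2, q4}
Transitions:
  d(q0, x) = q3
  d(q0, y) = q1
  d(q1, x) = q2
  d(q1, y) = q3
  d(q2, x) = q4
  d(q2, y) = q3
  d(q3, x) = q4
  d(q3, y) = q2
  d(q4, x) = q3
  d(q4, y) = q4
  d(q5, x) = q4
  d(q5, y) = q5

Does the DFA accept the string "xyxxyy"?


Trace: q0 -> q3 -> q2 -> q4 -> q3 -> q2 -> q3
Final state: q3
Accept states: {q0, q2, q4}

No, rejected (final state q3 is not an accept state)


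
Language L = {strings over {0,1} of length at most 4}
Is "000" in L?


length = 3

Yes, "000" is in L


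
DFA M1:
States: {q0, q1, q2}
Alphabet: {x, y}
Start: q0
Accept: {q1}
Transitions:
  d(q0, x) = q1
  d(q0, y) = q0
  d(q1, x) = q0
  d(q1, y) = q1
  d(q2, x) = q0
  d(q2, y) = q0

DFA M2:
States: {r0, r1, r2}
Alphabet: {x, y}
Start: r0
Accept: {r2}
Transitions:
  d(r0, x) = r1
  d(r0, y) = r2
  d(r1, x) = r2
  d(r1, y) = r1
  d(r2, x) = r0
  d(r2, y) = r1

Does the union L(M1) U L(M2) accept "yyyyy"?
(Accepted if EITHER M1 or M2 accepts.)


M1: final=q0 accepted=False
M2: final=r1 accepted=False

No, union rejects (neither accepts)


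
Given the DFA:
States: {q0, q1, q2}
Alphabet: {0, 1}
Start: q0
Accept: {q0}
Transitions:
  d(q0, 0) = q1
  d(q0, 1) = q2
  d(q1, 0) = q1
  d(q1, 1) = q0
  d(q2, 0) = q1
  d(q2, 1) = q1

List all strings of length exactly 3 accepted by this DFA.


All strings of length 3: 8 total
Accepted: 3

"001", "101", "111"


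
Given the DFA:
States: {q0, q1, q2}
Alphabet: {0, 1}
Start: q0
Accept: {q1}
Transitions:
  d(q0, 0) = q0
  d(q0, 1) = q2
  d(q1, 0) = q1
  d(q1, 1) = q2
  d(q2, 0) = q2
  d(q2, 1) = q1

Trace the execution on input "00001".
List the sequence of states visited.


Input: 00001
d(q0, 0) = q0
d(q0, 0) = q0
d(q0, 0) = q0
d(q0, 0) = q0
d(q0, 1) = q2


q0 -> q0 -> q0 -> q0 -> q0 -> q2


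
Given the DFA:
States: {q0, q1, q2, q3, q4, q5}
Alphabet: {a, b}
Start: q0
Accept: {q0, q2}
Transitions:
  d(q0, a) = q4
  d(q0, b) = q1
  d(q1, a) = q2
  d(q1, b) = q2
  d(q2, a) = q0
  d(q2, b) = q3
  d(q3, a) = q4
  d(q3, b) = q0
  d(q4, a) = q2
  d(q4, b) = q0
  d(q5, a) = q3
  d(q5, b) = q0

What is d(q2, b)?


Looking up transition d(q2, b)

q3


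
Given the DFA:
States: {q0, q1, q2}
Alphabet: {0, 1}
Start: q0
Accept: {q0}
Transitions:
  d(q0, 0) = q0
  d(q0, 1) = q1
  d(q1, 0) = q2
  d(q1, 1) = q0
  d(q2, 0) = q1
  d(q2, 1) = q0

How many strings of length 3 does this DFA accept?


Enumerating all length-3 strings:
  "000" -> q0 [accept]
  "001" -> q1 [reject]
  "010" -> q2 [reject]
  "011" -> q0 [accept]
  "100" -> q1 [reject]
  "101" -> q0 [accept]
  "110" -> q0 [accept]
  "111" -> q1 [reject]

4 out of 8


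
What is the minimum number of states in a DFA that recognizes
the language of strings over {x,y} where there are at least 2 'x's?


States: count = 0, 1, ..., 1, and a final '>= 2' state.
Total: 2 + 1 = 3. Accept = '>= 2' state.

3


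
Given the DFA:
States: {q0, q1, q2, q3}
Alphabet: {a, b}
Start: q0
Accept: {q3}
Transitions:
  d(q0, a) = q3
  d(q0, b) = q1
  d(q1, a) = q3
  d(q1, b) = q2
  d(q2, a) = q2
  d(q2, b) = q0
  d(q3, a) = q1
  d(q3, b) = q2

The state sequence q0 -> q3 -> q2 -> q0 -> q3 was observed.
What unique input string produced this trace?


Trace back each transition to find the symbol:
  q0 --[a]--> q3
  q3 --[b]--> q2
  q2 --[b]--> q0
  q0 --[a]--> q3

"abba"


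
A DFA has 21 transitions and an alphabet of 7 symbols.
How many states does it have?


Each state has exactly one transition per symbol.
states = transitions / |alphabet| = 21 / 7 = 3

3


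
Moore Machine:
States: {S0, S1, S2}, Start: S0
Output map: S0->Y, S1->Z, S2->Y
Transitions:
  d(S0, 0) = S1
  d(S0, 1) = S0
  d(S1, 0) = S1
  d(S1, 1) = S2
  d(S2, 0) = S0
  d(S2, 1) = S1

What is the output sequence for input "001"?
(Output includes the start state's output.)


Start: S0 (output Y)
  --0--> S1 (output Z)
  --0--> S1 (output Z)
  --1--> S2 (output Y)

"YZZY"


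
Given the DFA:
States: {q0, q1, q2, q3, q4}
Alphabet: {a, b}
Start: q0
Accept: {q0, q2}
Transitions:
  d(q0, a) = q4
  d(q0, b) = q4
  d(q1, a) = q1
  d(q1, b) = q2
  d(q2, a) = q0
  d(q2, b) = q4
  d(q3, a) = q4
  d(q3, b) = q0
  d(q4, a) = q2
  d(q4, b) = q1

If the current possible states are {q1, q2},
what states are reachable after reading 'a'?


Apply transition on 'a' from each current state:
  d(q1, a) = q1
  d(q2, a) = q0

{q0, q1}


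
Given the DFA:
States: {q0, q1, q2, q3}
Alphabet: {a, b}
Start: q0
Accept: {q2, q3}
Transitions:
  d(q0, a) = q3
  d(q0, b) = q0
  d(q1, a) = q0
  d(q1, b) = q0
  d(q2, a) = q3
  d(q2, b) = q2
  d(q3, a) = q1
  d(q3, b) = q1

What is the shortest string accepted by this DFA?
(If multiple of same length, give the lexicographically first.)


BFS by string length (lex-first path to each state shown):
  len 0: q0<-""
  len 1: q0<-"b", q3<-"a"
Found accept state at length 1.

"a"


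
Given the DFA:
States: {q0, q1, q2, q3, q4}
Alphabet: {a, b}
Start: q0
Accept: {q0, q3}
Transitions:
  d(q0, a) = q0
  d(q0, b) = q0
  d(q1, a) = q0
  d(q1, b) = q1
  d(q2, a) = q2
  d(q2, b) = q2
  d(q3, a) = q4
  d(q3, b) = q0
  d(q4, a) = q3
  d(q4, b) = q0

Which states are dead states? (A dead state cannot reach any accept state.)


Forward reachability from each state:
  q0 -> reaches accept state q0 (live)
  q1 -> reaches accept state q0 (live)
  q2 -> reaches {q2}, no accept state (dead)
  q3 -> reaches accept state q0 (live)
  q4 -> reaches accept state q0 (live)

{q2}


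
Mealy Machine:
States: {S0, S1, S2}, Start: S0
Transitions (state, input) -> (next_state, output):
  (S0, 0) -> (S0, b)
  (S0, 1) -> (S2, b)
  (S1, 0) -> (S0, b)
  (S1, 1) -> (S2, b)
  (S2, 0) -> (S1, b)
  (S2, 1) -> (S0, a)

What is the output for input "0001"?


Step-by-step:
  (S0, 0) -> (S0, b)
  (S0, 0) -> (S0, b)
  (S0, 0) -> (S0, b)
  (S0, 1) -> (S2, b)

"bbbb"
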